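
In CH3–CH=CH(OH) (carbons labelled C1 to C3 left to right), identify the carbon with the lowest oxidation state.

Tallying each carbon's bonds:
C1: 1C, 3H → 0 − 3 = -3
C2: 3C, 1H → 0 − 1 = -1
C3: 2C, 1H, 1O → 0 − 1 + 1 = 0
The most reduced carbon is C1 at -3.

C1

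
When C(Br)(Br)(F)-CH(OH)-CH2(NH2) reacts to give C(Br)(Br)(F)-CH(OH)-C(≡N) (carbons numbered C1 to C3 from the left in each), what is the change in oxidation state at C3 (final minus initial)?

Before: C3 has 1 bond to C, 2 bonds to H, 1 bond to N → oxidation state -1.
After: C3 has 1 bond to C, 3 bonds to N → oxidation state +3.
Δ = +3 − (-1) = +4, so this is an oxidation at C3.

+4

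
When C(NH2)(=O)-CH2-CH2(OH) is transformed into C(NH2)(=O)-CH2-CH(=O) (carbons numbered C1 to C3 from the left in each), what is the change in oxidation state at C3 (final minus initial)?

+2

Before: C3 has 1 bond to C, 2 bonds to H, 1 bond to O → oxidation state -1.
After: C3 has 1 bond to C, 1 bond to H, 2 bonds to O → oxidation state +1.
Δ = +1 − (-1) = +2, so this is an oxidation at C3.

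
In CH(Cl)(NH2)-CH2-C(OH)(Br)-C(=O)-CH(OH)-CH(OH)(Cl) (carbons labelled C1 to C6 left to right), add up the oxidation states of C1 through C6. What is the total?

Bonds to more-electronegative neighbours contribute +1 each, bonds to H or metals contribute −1 each, and C–C bonds contribute 0. Tallying each carbon:
C1: 1C, 1H, 1N, 1Cl → 0 − 1 + 1 + 1 = +1
C2: 2C, 2H → 0 − 2 = -2
C3: 2C, 1O, 1Br → 0 + 1 + 1 = +2
C4: 2C, 2O → 0 + 2 = +2
C5: 2C, 1H, 1O → 0 − 1 + 1 = 0
C6: 1C, 1H, 1O, 1Cl → 0 − 1 + 1 + 1 = +1
Sum = +1 − 2 + 2 + 2 + 0 + 1 = +4.

+4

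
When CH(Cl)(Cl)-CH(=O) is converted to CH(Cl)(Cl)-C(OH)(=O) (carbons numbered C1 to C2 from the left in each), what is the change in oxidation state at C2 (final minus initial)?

Before: C2 has 1 bond to C, 1 bond to H, 2 bonds to O → oxidation state +1.
After: C2 has 1 bond to C, 3 bonds to O → oxidation state +3.
Δ = +3 − (+1) = +2, so this is an oxidation at C2.

+2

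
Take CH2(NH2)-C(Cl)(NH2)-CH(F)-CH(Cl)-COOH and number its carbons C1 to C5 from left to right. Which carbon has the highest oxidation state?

Assign +1 per bond to O/N/halogen, −1 per bond to H or an electropositive element, and 0 per bond to carbon. Tallying each carbon:
C1: 1C, 2H, 1N → 0 − 2 + 1 = -1
C2: 2C, 1N, 1Cl → 0 + 1 + 1 = +2
C3: 2C, 1H, 1F → 0 − 1 + 1 = 0
C4: 2C, 1H, 1Cl → 0 − 1 + 1 = 0
C5: 1C, 3O → 0 + 3 = +3
The most oxidised carbon is C5 at +3.

C5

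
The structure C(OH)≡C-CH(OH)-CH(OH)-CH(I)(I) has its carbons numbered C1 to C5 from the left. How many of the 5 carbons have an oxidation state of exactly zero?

Count +1 for every bond to an atom more electronegative than carbon and −1 for every bond to one less electronegative; C–C bonds are 0. Tallying each carbon:
C1: 3C, 1O → 0 + 1 = +1
C2: 4C → 0 = 0
C3: 2C, 1H, 1O → 0 − 1 + 1 = 0
C4: 2C, 1H, 1O → 0 − 1 + 1 = 0
C5: 1C, 1H, 2I → 0 − 1 + 2 = +1
3 carbons (C2, C3, C4) meet the condition.

3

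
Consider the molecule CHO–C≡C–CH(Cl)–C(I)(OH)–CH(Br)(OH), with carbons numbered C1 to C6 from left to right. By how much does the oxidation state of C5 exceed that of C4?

+2

C5: 2C, 1O, 1I → 0 + 1 + 1 = +2
C4: 2C, 1H, 1Cl → 0 − 1 + 1 = 0
Difference: +2 − (0) = +2.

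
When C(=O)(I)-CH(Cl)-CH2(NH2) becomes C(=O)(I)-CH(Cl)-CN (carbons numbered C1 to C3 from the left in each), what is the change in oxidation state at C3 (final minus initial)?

Before: C3 has 1 bond to C, 2 bonds to H, 1 bond to N → oxidation state -1.
After: C3 has 1 bond to C, 3 bonds to N → oxidation state +3.
Δ = +3 − (-1) = +4, so this is an oxidation at C3.

+4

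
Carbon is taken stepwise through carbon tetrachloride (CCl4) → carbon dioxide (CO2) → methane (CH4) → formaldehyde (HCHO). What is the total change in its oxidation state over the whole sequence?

-4

Carbon oxidation states along the series — carbon tetrachloride: +4, carbon dioxide: +4, methane: -4, formaldehyde: 0.
Net change = 0 − (+4) = -4.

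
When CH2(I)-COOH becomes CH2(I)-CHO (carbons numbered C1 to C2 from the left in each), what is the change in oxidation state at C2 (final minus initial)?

Before: C2 has 1 bond to C, 3 bonds to O → oxidation state +3.
After: C2 has 1 bond to C, 1 bond to H, 2 bonds to O → oxidation state +1.
Δ = +1 − (+3) = -2, so this is a reduction at C2.

-2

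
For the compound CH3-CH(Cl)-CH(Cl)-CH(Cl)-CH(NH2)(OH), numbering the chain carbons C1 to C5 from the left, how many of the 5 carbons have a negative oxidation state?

1

Bonds to more-electronegative neighbours contribute +1 each, bonds to H or metals contribute −1 each, and C–C bonds contribute 0. Tallying each carbon:
C1: 1C, 3H → 0 − 3 = -3
C2: 2C, 1H, 1Cl → 0 − 1 + 1 = 0
C3: 2C, 1H, 1Cl → 0 − 1 + 1 = 0
C4: 2C, 1H, 1Cl → 0 − 1 + 1 = 0
C5: 1C, 1H, 1O, 1N → 0 − 1 + 1 + 1 = +1
1 carbon (C1) meets the condition.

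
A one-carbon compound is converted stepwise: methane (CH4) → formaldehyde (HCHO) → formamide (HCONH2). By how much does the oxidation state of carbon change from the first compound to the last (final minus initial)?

+6

Carbon oxidation states along the series — methane: -4, formaldehyde: 0, formamide: +2.
Net change = +2 − (-4) = +6.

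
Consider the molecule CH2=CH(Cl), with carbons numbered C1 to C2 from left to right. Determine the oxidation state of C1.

C1 has a double bond to C (2×0 = 0), one bond to H (-1), one bond to H (-1).
Oxidation state = 0 − 1 − 1 = -2.

-2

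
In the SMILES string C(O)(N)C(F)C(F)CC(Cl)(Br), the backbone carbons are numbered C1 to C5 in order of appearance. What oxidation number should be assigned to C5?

C5 has one bond to C (0), one bond to H (-1), one bond to Cl (+1), one bond to Br (+1).
Oxidation state = 0 − 1 + 1 + 1 = +1.

+1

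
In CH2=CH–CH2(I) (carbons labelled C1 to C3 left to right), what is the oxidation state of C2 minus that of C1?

C2: 3C, 1H → 0 − 1 = -1
C1: 2C, 2H → 0 − 2 = -2
Difference: -1 − (-2) = +1.

+1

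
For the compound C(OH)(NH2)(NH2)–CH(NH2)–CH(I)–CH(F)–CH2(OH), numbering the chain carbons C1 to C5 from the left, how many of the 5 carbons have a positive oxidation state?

1

Tallying each carbon's bonds:
C1: 1C, 1O, 2N → 0 + 1 + 2 = +3
C2: 2C, 1H, 1N → 0 − 1 + 1 = 0
C3: 2C, 1H, 1I → 0 − 1 + 1 = 0
C4: 2C, 1H, 1F → 0 − 1 + 1 = 0
C5: 1C, 2H, 1O → 0 − 2 + 1 = -1
1 carbon (C1) meets the condition.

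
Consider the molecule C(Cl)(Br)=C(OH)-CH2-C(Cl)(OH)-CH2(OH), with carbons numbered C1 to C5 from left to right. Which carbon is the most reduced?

Tallying each carbon's bonds:
C1: 2C, 1Cl, 1Br → 0 + 1 + 1 = +2
C2: 3C, 1O → 0 + 1 = +1
C3: 2C, 2H → 0 − 2 = -2
C4: 2C, 1O, 1Cl → 0 + 1 + 1 = +2
C5: 1C, 2H, 1O → 0 − 2 + 1 = -1
The most reduced carbon is C3 at -2.

C3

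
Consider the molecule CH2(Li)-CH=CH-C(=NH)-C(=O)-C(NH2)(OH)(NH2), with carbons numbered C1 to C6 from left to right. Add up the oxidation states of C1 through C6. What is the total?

Count +1 for every bond to an atom more electronegative than carbon and −1 for every bond to one less electronegative; C–C bonds are 0. Tallying each carbon:
C1: 1C, 2H, 1Li → 0 − 2 − 1 = -3
C2: 3C, 1H → 0 − 1 = -1
C3: 3C, 1H → 0 − 1 = -1
C4: 2C, 2N → 0 + 2 = +2
C5: 2C, 2O → 0 + 2 = +2
C6: 1C, 1O, 2N → 0 + 1 + 2 = +3
Sum = -3 − 1 − 1 + 2 + 2 + 3 = +2.

+2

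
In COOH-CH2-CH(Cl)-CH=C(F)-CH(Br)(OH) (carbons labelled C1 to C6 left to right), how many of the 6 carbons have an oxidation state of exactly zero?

Tallying each carbon's bonds:
C1: 1C, 3O → 0 + 3 = +3
C2: 2C, 2H → 0 − 2 = -2
C3: 2C, 1H, 1Cl → 0 − 1 + 1 = 0
C4: 3C, 1H → 0 − 1 = -1
C5: 3C, 1F → 0 + 1 = +1
C6: 1C, 1H, 1O, 1Br → 0 − 1 + 1 + 1 = +1
1 carbon (C3) meets the condition.

1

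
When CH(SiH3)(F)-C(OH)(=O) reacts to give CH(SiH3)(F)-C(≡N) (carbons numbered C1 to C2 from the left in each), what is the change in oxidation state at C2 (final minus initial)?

0

Before: C2 has 1 bond to C, 3 bonds to O → oxidation state +3.
After: C2 has 1 bond to C, 3 bonds to N → oxidation state +3.
Δ = +3 − (+3) = 0, so no net redox change at C2.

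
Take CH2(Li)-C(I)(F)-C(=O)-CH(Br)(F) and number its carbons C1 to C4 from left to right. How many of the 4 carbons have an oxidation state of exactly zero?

0

Tallying each carbon's bonds:
C1: 1C, 2H, 1Li → 0 − 2 − 1 = -3
C2: 2C, 1F, 1I → 0 + 1 + 1 = +2
C3: 2C, 2O → 0 + 2 = +2
C4: 1C, 1H, 1F, 1Br → 0 − 1 + 1 + 1 = +1
0 carbons meet the condition.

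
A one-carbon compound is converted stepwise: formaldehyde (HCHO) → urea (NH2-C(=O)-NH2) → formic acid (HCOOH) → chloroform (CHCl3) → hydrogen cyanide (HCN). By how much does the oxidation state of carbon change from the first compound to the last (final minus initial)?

+2

Carbon oxidation states along the series — formaldehyde: 0, urea: +4, formic acid: +2, chloroform: +2, hydrogen cyanide: +2.
Net change = +2 − (0) = +2.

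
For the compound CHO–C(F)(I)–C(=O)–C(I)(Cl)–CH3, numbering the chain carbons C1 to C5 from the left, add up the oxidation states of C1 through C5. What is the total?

+4

Count +1 for every bond to an atom more electronegative than carbon and −1 for every bond to one less electronegative; C–C bonds are 0. Tallying each carbon:
C1: 1C, 1H, 2O → 0 − 1 + 2 = +1
C2: 2C, 1F, 1I → 0 + 1 + 1 = +2
C3: 2C, 2O → 0 + 2 = +2
C4: 2C, 1Cl, 1I → 0 + 1 + 1 = +2
C5: 1C, 3H → 0 − 3 = -3
Sum = +1 + 2 + 2 + 2 − 3 = +4.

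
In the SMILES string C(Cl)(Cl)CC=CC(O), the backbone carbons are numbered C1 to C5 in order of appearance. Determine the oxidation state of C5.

Bonds to more-electronegative neighbours contribute +1 each, bonds to H or metals contribute −1 each, and C–C bonds contribute 0.
C5 has one bond to C (0), one bond to O (+1), one bond to H (-1), one bond to H (-1).
Oxidation state = 0 + 1 − 1 − 1 = -1.

-1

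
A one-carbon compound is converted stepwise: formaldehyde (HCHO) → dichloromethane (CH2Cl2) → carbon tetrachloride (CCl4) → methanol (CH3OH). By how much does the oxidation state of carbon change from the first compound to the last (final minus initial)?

Carbon oxidation states along the series — formaldehyde: 0, dichloromethane: 0, carbon tetrachloride: +4, methanol: -2.
Net change = -2 − (0) = -2.

-2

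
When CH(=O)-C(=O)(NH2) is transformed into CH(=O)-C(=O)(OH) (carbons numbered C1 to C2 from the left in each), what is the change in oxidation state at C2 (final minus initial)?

Before: C2 has 1 bond to C, 2 bonds to O, 1 bond to N → oxidation state +3.
After: C2 has 1 bond to C, 3 bonds to O → oxidation state +3.
Δ = +3 − (+3) = 0, so no net redox change at C2.

0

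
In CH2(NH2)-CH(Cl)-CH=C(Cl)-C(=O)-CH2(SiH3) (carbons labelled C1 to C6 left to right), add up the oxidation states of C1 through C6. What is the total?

Bonds to more-electronegative neighbours contribute +1 each, bonds to H or metals contribute −1 each, and C–C bonds contribute 0. Tallying each carbon:
C1: 1C, 2H, 1N → 0 − 2 + 1 = -1
C2: 2C, 1H, 1Cl → 0 − 1 + 1 = 0
C3: 3C, 1H → 0 − 1 = -1
C4: 3C, 1Cl → 0 + 1 = +1
C5: 2C, 2O → 0 + 2 = +2
C6: 1C, 2H, 1Si → 0 − 2 − 1 = -3
Sum = -1 + 0 − 1 + 1 + 2 − 3 = -2.

-2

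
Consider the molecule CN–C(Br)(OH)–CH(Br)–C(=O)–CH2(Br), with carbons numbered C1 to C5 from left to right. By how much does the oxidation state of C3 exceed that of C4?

C3: 2C, 1H, 1Br → 0 − 1 + 1 = 0
C4: 2C, 2O → 0 + 2 = +2
Difference: 0 − (+2) = -2.

-2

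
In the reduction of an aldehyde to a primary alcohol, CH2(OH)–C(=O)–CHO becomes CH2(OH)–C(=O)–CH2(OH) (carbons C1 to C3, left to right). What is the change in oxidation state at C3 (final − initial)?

Before: C3 has 1 bond to C, 1 bond to H, 2 bonds to O → oxidation state +1.
After: C3 has 1 bond to C, 2 bonds to H, 1 bond to O → oxidation state -1.
Δ = -1 − (+1) = -2, so this is a reduction at C3.

-2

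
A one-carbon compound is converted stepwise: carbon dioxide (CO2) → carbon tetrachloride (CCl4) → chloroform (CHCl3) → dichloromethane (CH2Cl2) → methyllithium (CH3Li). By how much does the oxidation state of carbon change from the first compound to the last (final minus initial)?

-8

Carbon oxidation states along the series — carbon dioxide: +4, carbon tetrachloride: +4, chloroform: +2, dichloromethane: 0, methyllithium: -4.
Net change = -4 − (+4) = -8.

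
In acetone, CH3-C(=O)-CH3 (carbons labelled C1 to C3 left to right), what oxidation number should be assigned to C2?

+2

C2 has a double bond to O (2×+1 = +2), one bond to C (0), one bond to C (0).
Oxidation state = +2 + 0 + 0 = +2.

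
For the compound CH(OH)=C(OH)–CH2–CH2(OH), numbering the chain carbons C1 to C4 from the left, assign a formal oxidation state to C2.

Assign +1 per bond to O/N/halogen, −1 per bond to H or an electropositive element, and 0 per bond to carbon.
C2 has a double bond to C (2×0 = 0), one bond to C (0), one bond to O (+1).
Oxidation state = 0 + 0 + 1 = +1.

+1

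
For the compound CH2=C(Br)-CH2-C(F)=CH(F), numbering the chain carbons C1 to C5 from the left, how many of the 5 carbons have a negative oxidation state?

Tallying each carbon's bonds:
C1: 2C, 2H → 0 − 2 = -2
C2: 3C, 1Br → 0 + 1 = +1
C3: 2C, 2H → 0 − 2 = -2
C4: 3C, 1F → 0 + 1 = +1
C5: 2C, 1H, 1F → 0 − 1 + 1 = 0
2 carbons (C1, C3) meet the condition.

2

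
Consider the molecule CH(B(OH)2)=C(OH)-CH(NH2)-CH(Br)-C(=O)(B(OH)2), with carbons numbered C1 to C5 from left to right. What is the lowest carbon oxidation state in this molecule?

-2

Tallying each carbon's bonds:
C1: 2C, 1H, 1B → 0 − 1 − 1 = -2
C2: 3C, 1O → 0 + 1 = +1
C3: 2C, 1H, 1N → 0 − 1 + 1 = 0
C4: 2C, 1H, 1Br → 0 − 1 + 1 = 0
C5: 1C, 2O, 1B → 0 + 2 − 1 = +1
The lowest value is -2.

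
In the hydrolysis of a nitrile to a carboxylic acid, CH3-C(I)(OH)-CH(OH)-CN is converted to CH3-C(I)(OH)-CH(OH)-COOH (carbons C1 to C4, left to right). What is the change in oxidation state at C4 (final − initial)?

Before: C4 has 1 bond to C, 3 bonds to N → oxidation state +3.
After: C4 has 1 bond to C, 3 bonds to O → oxidation state +3.
Δ = +3 − (+3) = 0, so no net redox change at C4.

0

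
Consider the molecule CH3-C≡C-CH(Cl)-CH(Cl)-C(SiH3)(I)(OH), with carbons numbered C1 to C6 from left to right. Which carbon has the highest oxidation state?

C6

Tallying each carbon's bonds:
C1: 1C, 3H → 0 − 3 = -3
C2: 4C → 0 = 0
C3: 4C → 0 = 0
C4: 2C, 1H, 1Cl → 0 − 1 + 1 = 0
C5: 2C, 1H, 1Cl → 0 − 1 + 1 = 0
C6: 1C, 1O, 1I, 1Si → 0 + 1 + 1 − 1 = +1
The most oxidised carbon is C6 at +1.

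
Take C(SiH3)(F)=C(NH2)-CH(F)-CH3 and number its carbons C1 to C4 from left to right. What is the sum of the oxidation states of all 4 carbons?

Count +1 for every bond to an atom more electronegative than carbon and −1 for every bond to one less electronegative; C–C bonds are 0. Tallying each carbon:
C1: 2C, 1F, 1Si → 0 + 1 − 1 = 0
C2: 3C, 1N → 0 + 1 = +1
C3: 2C, 1H, 1F → 0 − 1 + 1 = 0
C4: 1C, 3H → 0 − 3 = -3
Sum = 0 + 1 + 0 − 3 = -2.

-2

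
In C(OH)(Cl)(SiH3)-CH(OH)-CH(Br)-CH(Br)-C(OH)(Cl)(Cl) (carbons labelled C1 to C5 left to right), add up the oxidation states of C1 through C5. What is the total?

+4

Each bond to a more electronegative atom (O, N, halogen) counts +1, each bond to a less electronegative atom (H, metal, B, Si) counts −1, and each C–C bond counts 0. Tallying each carbon:
C1: 1C, 1O, 1Cl, 1Si → 0 + 1 + 1 − 1 = +1
C2: 2C, 1H, 1O → 0 − 1 + 1 = 0
C3: 2C, 1H, 1Br → 0 − 1 + 1 = 0
C4: 2C, 1H, 1Br → 0 − 1 + 1 = 0
C5: 1C, 1O, 2Cl → 0 + 1 + 2 = +3
Sum = +1 + 0 + 0 + 0 + 3 = +4.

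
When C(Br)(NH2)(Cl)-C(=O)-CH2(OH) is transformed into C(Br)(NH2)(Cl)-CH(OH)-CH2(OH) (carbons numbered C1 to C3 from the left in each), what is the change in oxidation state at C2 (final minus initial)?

Before: C2 has 2 bonds to C, 2 bonds to O → oxidation state +2.
After: C2 has 2 bonds to C, 1 bond to H, 1 bond to O → oxidation state 0.
Δ = 0 − (+2) = -2, so this is a reduction at C2.

-2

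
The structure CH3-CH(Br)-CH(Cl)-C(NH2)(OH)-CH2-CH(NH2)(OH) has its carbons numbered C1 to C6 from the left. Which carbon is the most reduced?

C1

Tallying each carbon's bonds:
C1: 1C, 3H → 0 − 3 = -3
C2: 2C, 1H, 1Br → 0 − 1 + 1 = 0
C3: 2C, 1H, 1Cl → 0 − 1 + 1 = 0
C4: 2C, 1O, 1N → 0 + 1 + 1 = +2
C5: 2C, 2H → 0 − 2 = -2
C6: 1C, 1H, 1O, 1N → 0 − 1 + 1 + 1 = +1
The most reduced carbon is C1 at -3.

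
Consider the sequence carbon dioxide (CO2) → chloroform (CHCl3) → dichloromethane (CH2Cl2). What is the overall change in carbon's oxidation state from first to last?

-4

Carbon oxidation states along the series — carbon dioxide: +4, chloroform: +2, dichloromethane: 0.
Net change = 0 − (+4) = -4.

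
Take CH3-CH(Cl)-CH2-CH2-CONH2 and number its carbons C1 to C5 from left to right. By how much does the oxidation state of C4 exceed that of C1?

+1

C4: 2C, 2H → 0 − 2 = -2
C1: 1C, 3H → 0 − 3 = -3
Difference: -2 − (-3) = +1.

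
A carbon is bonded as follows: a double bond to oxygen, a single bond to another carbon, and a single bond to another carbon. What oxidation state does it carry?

+2

The carbon has one bond to C (0), one bond to C (0), a double bond to O (2×+1 = +2).
Oxidation state = 0 + 0 + 2 = +2.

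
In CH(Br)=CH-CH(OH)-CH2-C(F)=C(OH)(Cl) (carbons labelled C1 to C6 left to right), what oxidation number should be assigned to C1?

Each bond to a more electronegative atom (O, N, halogen) counts +1, each bond to a less electronegative atom (H, metal, B, Si) counts −1, and each C–C bond counts 0.
C1 has a double bond to C (2×0 = 0), one bond to H (-1), one bond to Br (+1).
Oxidation state = 0 − 1 + 1 = 0.

0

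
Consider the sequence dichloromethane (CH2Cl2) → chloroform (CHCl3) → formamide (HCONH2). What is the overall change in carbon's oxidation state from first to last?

Carbon oxidation states along the series — dichloromethane: 0, chloroform: +2, formamide: +2.
Net change = +2 − (0) = +2.

+2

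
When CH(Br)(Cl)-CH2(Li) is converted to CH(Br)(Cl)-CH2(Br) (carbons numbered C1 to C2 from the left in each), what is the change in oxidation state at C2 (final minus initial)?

Before: C2 has 1 bond to C, 2 bonds to H, 1 bond to Li → oxidation state -3.
After: C2 has 1 bond to C, 2 bonds to H, 1 bond to Br → oxidation state -1.
Δ = -1 − (-3) = +2, so this is an oxidation at C2.

+2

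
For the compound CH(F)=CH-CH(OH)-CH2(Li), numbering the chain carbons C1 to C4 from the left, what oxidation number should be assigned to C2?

-1

Assign +1 per bond to O/N/halogen, −1 per bond to H or an electropositive element, and 0 per bond to carbon.
C2 has a double bond to C (2×0 = 0), one bond to C (0), one bond to H (-1).
Oxidation state = 0 + 0 − 1 = -1.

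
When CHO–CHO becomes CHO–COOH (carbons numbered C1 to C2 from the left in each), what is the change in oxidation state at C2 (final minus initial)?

+2

Before: C2 has 1 bond to C, 1 bond to H, 2 bonds to O → oxidation state +1.
After: C2 has 1 bond to C, 3 bonds to O → oxidation state +3.
Δ = +3 − (+1) = +2, so this is an oxidation at C2.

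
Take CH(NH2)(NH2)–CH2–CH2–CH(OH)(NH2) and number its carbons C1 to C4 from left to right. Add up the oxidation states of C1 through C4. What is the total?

-2

Tallying each carbon's bonds:
C1: 1C, 1H, 2N → 0 − 1 + 2 = +1
C2: 2C, 2H → 0 − 2 = -2
C3: 2C, 2H → 0 − 2 = -2
C4: 1C, 1H, 1O, 1N → 0 − 1 + 1 + 1 = +1
Sum = +1 − 2 − 2 + 1 = -2.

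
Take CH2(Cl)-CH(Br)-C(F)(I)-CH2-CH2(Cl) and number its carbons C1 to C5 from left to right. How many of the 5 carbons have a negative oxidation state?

Each bond to a more electronegative atom (O, N, halogen) counts +1, each bond to a less electronegative atom (H, metal, B, Si) counts −1, and each C–C bond counts 0. Tallying each carbon:
C1: 1C, 2H, 1Cl → 0 − 2 + 1 = -1
C2: 2C, 1H, 1Br → 0 − 1 + 1 = 0
C3: 2C, 1F, 1I → 0 + 1 + 1 = +2
C4: 2C, 2H → 0 − 2 = -2
C5: 1C, 2H, 1Cl → 0 − 2 + 1 = -1
3 carbons (C1, C4, C5) meet the condition.

3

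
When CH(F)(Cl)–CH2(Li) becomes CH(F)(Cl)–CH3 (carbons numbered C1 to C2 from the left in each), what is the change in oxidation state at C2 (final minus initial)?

0

Before: C2 has 1 bond to C, 2 bonds to H, 1 bond to Li → oxidation state -3.
After: C2 has 1 bond to C, 3 bonds to H → oxidation state -3.
Δ = -3 − (-3) = 0, so no net redox change at C2.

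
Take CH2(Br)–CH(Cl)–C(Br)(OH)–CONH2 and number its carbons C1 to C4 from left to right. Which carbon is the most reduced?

C1

Assign +1 per bond to O/N/halogen, −1 per bond to H or an electropositive element, and 0 per bond to carbon. Tallying each carbon:
C1: 1C, 2H, 1Br → 0 − 2 + 1 = -1
C2: 2C, 1H, 1Cl → 0 − 1 + 1 = 0
C3: 2C, 1O, 1Br → 0 + 1 + 1 = +2
C4: 1C, 2O, 1N → 0 + 2 + 1 = +3
The most reduced carbon is C1 at -1.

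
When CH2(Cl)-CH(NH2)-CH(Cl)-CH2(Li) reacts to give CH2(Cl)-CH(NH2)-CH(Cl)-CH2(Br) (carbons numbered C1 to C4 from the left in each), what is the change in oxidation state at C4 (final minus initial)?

+2

Before: C4 has 1 bond to C, 2 bonds to H, 1 bond to Li → oxidation state -3.
After: C4 has 1 bond to C, 2 bonds to H, 1 bond to Br → oxidation state -1.
Δ = -1 − (-3) = +2, so this is an oxidation at C4.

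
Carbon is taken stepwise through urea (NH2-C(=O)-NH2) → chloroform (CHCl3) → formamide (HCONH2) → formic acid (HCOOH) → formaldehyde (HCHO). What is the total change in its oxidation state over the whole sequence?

-4

Carbon oxidation states along the series — urea: +4, chloroform: +2, formamide: +2, formic acid: +2, formaldehyde: 0.
Net change = 0 − (+4) = -4.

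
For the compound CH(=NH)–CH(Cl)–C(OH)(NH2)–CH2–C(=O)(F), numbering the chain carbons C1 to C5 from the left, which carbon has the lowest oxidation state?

Tallying each carbon's bonds:
C1: 1C, 1H, 2N → 0 − 1 + 2 = +1
C2: 2C, 1H, 1Cl → 0 − 1 + 1 = 0
C3: 2C, 1O, 1N → 0 + 1 + 1 = +2
C4: 2C, 2H → 0 − 2 = -2
C5: 1C, 2O, 1F → 0 + 2 + 1 = +3
The most reduced carbon is C4 at -2.

C4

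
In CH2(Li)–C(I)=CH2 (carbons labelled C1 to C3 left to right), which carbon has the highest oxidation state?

C2

Tallying each carbon's bonds:
C1: 1C, 2H, 1Li → 0 − 2 − 1 = -3
C2: 3C, 1I → 0 + 1 = +1
C3: 2C, 2H → 0 − 2 = -2
The most oxidised carbon is C2 at +1.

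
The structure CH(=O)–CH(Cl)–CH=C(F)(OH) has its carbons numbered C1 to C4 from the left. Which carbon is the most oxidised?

Assign +1 per bond to O/N/halogen, −1 per bond to H or an electropositive element, and 0 per bond to carbon. Tallying each carbon:
C1: 1C, 1H, 2O → 0 − 1 + 2 = +1
C2: 2C, 1H, 1Cl → 0 − 1 + 1 = 0
C3: 3C, 1H → 0 − 1 = -1
C4: 2C, 1O, 1F → 0 + 1 + 1 = +2
The most oxidised carbon is C4 at +2.

C4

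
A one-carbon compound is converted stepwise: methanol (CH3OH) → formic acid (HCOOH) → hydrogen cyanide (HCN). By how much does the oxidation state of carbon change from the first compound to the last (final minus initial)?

Carbon oxidation states along the series — methanol: -2, formic acid: +2, hydrogen cyanide: +2.
Net change = +2 − (-2) = +4.

+4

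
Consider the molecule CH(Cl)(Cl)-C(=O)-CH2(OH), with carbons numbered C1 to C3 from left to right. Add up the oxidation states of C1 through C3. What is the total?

+2

Tallying each carbon's bonds:
C1: 1C, 1H, 2Cl → 0 − 1 + 2 = +1
C2: 2C, 2O → 0 + 2 = +2
C3: 1C, 2H, 1O → 0 − 2 + 1 = -1
Sum = +1 + 2 − 1 = +2.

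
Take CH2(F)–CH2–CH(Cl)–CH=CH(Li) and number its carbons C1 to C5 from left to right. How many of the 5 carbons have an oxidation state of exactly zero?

Count +1 for every bond to an atom more electronegative than carbon and −1 for every bond to one less electronegative; C–C bonds are 0. Tallying each carbon:
C1: 1C, 2H, 1F → 0 − 2 + 1 = -1
C2: 2C, 2H → 0 − 2 = -2
C3: 2C, 1H, 1Cl → 0 − 1 + 1 = 0
C4: 3C, 1H → 0 − 1 = -1
C5: 2C, 1H, 1Li → 0 − 1 − 1 = -2
1 carbon (C3) meets the condition.

1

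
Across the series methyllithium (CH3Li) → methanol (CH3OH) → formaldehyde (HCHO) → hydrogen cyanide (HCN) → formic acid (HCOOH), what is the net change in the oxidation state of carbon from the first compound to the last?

+6

Carbon oxidation states along the series — methyllithium: -4, methanol: -2, formaldehyde: 0, hydrogen cyanide: +2, formic acid: +2.
Net change = +2 − (-4) = +6.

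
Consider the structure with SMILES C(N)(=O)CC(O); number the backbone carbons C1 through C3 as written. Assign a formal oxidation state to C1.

C1 has one bond to C (0), one bond to N (+1), a double bond to O (2×+1 = +2).
Oxidation state = 0 + 1 + 2 = +3.

+3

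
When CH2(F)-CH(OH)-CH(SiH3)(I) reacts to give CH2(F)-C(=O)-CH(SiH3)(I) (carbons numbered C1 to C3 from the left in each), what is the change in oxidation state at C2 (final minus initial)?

+2

Before: C2 has 2 bonds to C, 1 bond to H, 1 bond to O → oxidation state 0.
After: C2 has 2 bonds to C, 2 bonds to O → oxidation state +2.
Δ = +2 − (0) = +2, so this is an oxidation at C2.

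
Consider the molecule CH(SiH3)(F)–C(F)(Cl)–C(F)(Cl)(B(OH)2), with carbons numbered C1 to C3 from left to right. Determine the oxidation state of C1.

Bonds to more-electronegative neighbours contribute +1 each, bonds to H or metals contribute −1 each, and C–C bonds contribute 0.
C1 has one bond to C (0), one bond to Si (-1), one bond to F (+1), one bond to H (-1).
Oxidation state = 0 − 1 + 1 − 1 = -1.

-1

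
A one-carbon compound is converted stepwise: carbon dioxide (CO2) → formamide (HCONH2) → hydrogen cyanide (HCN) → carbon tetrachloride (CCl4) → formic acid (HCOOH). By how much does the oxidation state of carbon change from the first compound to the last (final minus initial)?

-2

Carbon oxidation states along the series — carbon dioxide: +4, formamide: +2, hydrogen cyanide: +2, carbon tetrachloride: +4, formic acid: +2.
Net change = +2 − (+4) = -2.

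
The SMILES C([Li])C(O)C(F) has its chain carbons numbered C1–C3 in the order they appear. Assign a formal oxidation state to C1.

-3

Count +1 for every bond to an atom more electronegative than carbon and −1 for every bond to one less electronegative; C–C bonds are 0.
C1 has one bond to C (0), one bond to Li (-1), one bond to H (-1), one bond to H (-1).
Oxidation state = 0 − 1 − 1 − 1 = -3.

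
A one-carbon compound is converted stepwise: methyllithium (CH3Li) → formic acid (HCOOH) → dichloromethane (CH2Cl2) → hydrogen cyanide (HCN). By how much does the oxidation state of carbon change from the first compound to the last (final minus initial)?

+6

Carbon oxidation states along the series — methyllithium: -4, formic acid: +2, dichloromethane: 0, hydrogen cyanide: +2.
Net change = +2 − (-4) = +6.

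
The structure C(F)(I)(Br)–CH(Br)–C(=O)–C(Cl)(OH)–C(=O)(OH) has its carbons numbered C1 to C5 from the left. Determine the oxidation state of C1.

Count +1 for every bond to an atom more electronegative than carbon and −1 for every bond to one less electronegative; C–C bonds are 0.
C1 has one bond to C (0), one bond to F (+1), one bond to I (+1), one bond to Br (+1).
Oxidation state = 0 + 1 + 1 + 1 = +3.

+3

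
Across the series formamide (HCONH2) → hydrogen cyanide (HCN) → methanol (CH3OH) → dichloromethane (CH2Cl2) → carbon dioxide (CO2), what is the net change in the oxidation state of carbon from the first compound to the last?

Carbon oxidation states along the series — formamide: +2, hydrogen cyanide: +2, methanol: -2, dichloromethane: 0, carbon dioxide: +4.
Net change = +4 − (+2) = +2.

+2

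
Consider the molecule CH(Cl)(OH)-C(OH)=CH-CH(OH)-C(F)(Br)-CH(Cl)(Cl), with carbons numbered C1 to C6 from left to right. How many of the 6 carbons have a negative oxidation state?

1

Each bond to a more electronegative atom (O, N, halogen) counts +1, each bond to a less electronegative atom (H, metal, B, Si) counts −1, and each C–C bond counts 0. Tallying each carbon:
C1: 1C, 1H, 1O, 1Cl → 0 − 1 + 1 + 1 = +1
C2: 3C, 1O → 0 + 1 = +1
C3: 3C, 1H → 0 − 1 = -1
C4: 2C, 1H, 1O → 0 − 1 + 1 = 0
C5: 2C, 1F, 1Br → 0 + 1 + 1 = +2
C6: 1C, 1H, 2Cl → 0 − 1 + 2 = +1
1 carbon (C3) meets the condition.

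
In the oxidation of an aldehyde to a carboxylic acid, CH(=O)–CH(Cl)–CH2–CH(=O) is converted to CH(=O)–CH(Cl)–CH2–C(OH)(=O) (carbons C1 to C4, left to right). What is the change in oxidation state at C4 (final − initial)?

Before: C4 has 1 bond to C, 1 bond to H, 2 bonds to O → oxidation state +1.
After: C4 has 1 bond to C, 3 bonds to O → oxidation state +3.
Δ = +3 − (+1) = +2, so this is an oxidation at C4.

+2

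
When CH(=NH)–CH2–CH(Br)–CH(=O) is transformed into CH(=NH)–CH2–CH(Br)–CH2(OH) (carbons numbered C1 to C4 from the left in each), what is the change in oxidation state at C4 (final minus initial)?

-2

Before: C4 has 1 bond to C, 1 bond to H, 2 bonds to O → oxidation state +1.
After: C4 has 1 bond to C, 2 bonds to H, 1 bond to O → oxidation state -1.
Δ = -1 − (+1) = -2, so this is a reduction at C4.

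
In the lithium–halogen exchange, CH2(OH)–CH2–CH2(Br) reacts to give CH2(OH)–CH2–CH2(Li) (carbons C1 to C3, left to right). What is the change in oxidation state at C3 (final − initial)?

-2

Before: C3 has 1 bond to C, 2 bonds to H, 1 bond to Br → oxidation state -1.
After: C3 has 1 bond to C, 2 bonds to H, 1 bond to Li → oxidation state -3.
Δ = -3 − (-1) = -2, so this is a reduction at C3.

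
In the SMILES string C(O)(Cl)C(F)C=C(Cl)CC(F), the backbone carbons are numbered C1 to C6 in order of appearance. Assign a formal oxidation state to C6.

Assign +1 per bond to O/N/halogen, −1 per bond to H or an electropositive element, and 0 per bond to carbon.
C6 has one bond to C (0), one bond to H (-1), one bond to H (-1), one bond to F (+1).
Oxidation state = 0 − 1 − 1 + 1 = -1.

-1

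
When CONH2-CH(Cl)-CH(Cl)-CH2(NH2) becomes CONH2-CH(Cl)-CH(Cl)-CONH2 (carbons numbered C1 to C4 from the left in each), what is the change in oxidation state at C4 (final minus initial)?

+4

Before: C4 has 1 bond to C, 2 bonds to H, 1 bond to N → oxidation state -1.
After: C4 has 1 bond to C, 2 bonds to O, 1 bond to N → oxidation state +3.
Δ = +3 − (-1) = +4, so this is an oxidation at C4.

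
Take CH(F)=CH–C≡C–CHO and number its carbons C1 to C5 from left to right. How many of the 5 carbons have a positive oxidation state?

Tallying each carbon's bonds:
C1: 2C, 1H, 1F → 0 − 1 + 1 = 0
C2: 3C, 1H → 0 − 1 = -1
C3: 4C → 0 = 0
C4: 4C → 0 = 0
C5: 1C, 1H, 2O → 0 − 1 + 2 = +1
1 carbon (C5) meets the condition.

1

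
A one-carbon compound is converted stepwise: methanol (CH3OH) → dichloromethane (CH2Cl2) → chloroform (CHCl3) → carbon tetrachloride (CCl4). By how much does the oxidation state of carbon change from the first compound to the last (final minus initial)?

+6

Carbon oxidation states along the series — methanol: -2, dichloromethane: 0, chloroform: +2, carbon tetrachloride: +4.
Net change = +4 − (-2) = +6.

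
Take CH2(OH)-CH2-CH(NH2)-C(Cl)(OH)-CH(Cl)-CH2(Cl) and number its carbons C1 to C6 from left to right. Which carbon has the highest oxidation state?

Tallying each carbon's bonds:
C1: 1C, 2H, 1O → 0 − 2 + 1 = -1
C2: 2C, 2H → 0 − 2 = -2
C3: 2C, 1H, 1N → 0 − 1 + 1 = 0
C4: 2C, 1O, 1Cl → 0 + 1 + 1 = +2
C5: 2C, 1H, 1Cl → 0 − 1 + 1 = 0
C6: 1C, 2H, 1Cl → 0 − 2 + 1 = -1
The most oxidised carbon is C4 at +2.

C4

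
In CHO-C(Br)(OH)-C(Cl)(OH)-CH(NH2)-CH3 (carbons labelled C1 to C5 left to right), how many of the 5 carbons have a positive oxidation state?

Bonds to more-electronegative neighbours contribute +1 each, bonds to H or metals contribute −1 each, and C–C bonds contribute 0. Tallying each carbon:
C1: 1C, 1H, 2O → 0 − 1 + 2 = +1
C2: 2C, 1O, 1Br → 0 + 1 + 1 = +2
C3: 2C, 1O, 1Cl → 0 + 1 + 1 = +2
C4: 2C, 1H, 1N → 0 − 1 + 1 = 0
C5: 1C, 3H → 0 − 3 = -3
3 carbons (C1, C2, C3) meet the condition.

3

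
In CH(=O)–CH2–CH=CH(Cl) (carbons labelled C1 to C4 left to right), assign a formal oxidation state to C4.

Count +1 for every bond to an atom more electronegative than carbon and −1 for every bond to one less electronegative; C–C bonds are 0.
C4 has a double bond to C (2×0 = 0), one bond to H (-1), one bond to Cl (+1).
Oxidation state = 0 − 1 + 1 = 0.

0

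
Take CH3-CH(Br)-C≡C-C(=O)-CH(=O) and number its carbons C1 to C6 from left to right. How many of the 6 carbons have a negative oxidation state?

Assign +1 per bond to O/N/halogen, −1 per bond to H or an electropositive element, and 0 per bond to carbon. Tallying each carbon:
C1: 1C, 3H → 0 − 3 = -3
C2: 2C, 1H, 1Br → 0 − 1 + 1 = 0
C3: 4C → 0 = 0
C4: 4C → 0 = 0
C5: 2C, 2O → 0 + 2 = +2
C6: 1C, 1H, 2O → 0 − 1 + 2 = +1
1 carbon (C1) meets the condition.

1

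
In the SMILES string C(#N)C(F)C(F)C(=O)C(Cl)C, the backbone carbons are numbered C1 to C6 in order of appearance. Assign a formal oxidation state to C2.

C2 has one bond to C (0), one bond to C (0), one bond to F (+1), one bond to H (-1).
Oxidation state = 0 + 0 + 1 − 1 = 0.

0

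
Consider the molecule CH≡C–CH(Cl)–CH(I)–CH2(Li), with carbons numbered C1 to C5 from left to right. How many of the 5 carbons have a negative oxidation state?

2

Tallying each carbon's bonds:
C1: 3C, 1H → 0 − 1 = -1
C2: 4C → 0 = 0
C3: 2C, 1H, 1Cl → 0 − 1 + 1 = 0
C4: 2C, 1H, 1I → 0 − 1 + 1 = 0
C5: 1C, 2H, 1Li → 0 − 2 − 1 = -3
2 carbons (C1, C5) meet the condition.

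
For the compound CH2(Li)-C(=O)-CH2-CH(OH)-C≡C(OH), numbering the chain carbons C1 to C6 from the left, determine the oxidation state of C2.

+2

Assign +1 per bond to O/N/halogen, −1 per bond to H or an electropositive element, and 0 per bond to carbon.
C2 has one bond to C (0), one bond to C (0), a double bond to O (2×+1 = +2).
Oxidation state = 0 + 0 + 2 = +2.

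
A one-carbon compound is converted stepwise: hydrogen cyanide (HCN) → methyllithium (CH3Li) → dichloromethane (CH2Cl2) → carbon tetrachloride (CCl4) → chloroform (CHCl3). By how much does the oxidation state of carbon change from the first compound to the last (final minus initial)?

Carbon oxidation states along the series — hydrogen cyanide: +2, methyllithium: -4, dichloromethane: 0, carbon tetrachloride: +4, chloroform: +2.
Net change = +2 − (+2) = 0.

0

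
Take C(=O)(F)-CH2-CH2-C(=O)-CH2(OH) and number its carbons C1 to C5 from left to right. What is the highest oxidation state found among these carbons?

+3

Tallying each carbon's bonds:
C1: 1C, 2O, 1F → 0 + 2 + 1 = +3
C2: 2C, 2H → 0 − 2 = -2
C3: 2C, 2H → 0 − 2 = -2
C4: 2C, 2O → 0 + 2 = +2
C5: 1C, 2H, 1O → 0 − 2 + 1 = -1
The highest value is +3.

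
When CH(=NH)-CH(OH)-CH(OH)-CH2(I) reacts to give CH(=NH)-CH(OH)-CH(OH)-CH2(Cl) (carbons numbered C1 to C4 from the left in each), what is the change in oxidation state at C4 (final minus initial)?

Before: C4 has 1 bond to C, 2 bonds to H, 1 bond to I → oxidation state -1.
After: C4 has 1 bond to C, 2 bonds to H, 1 bond to Cl → oxidation state -1.
Δ = -1 − (-1) = 0, so no net redox change at C4.

0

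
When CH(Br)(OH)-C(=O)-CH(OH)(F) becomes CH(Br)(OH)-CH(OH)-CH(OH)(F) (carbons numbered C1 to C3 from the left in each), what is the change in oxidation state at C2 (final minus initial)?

Before: C2 has 2 bonds to C, 2 bonds to O → oxidation state +2.
After: C2 has 2 bonds to C, 1 bond to H, 1 bond to O → oxidation state 0.
Δ = 0 − (+2) = -2, so this is a reduction at C2.

-2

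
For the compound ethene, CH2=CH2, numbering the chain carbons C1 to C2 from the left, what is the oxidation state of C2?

Count +1 for every bond to an atom more electronegative than carbon and −1 for every bond to one less electronegative; C–C bonds are 0.
C2 has one bond to H (-1), one bond to H (-1), a double bond to C (2×0 = 0).
Oxidation state = -1 − 1 + 0 = -2.

-2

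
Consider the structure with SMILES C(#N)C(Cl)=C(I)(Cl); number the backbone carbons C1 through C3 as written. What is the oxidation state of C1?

+3

Count +1 for every bond to an atom more electronegative than carbon and −1 for every bond to one less electronegative; C–C bonds are 0.
C1 has one bond to C (0), a triple bond to N (3×+1 = +3).
Oxidation state = 0 + 3 = +3.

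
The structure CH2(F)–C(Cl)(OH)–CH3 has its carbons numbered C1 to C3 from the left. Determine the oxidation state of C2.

C2 has one bond to C (0), one bond to C (0), one bond to Cl (+1), one bond to O (+1).
Oxidation state = 0 + 0 + 1 + 1 = +2.

+2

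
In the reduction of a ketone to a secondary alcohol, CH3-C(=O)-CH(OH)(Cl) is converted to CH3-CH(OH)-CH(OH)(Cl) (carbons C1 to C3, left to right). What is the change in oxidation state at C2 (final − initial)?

Before: C2 has 2 bonds to C, 2 bonds to O → oxidation state +2.
After: C2 has 2 bonds to C, 1 bond to H, 1 bond to O → oxidation state 0.
Δ = 0 − (+2) = -2, so this is a reduction at C2.

-2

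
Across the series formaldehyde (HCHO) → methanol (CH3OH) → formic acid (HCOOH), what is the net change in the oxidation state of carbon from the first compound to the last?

Carbon oxidation states along the series — formaldehyde: 0, methanol: -2, formic acid: +2.
Net change = +2 − (0) = +2.

+2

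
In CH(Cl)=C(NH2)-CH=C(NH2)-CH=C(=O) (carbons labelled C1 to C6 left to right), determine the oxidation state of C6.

C6 has a double bond to C (2×0 = 0), a double bond to O (2×+1 = +2).
Oxidation state = 0 + 2 = +2.

+2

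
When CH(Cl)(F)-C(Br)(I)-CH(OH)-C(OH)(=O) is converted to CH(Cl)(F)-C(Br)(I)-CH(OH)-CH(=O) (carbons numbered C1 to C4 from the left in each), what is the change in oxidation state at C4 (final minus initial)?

Before: C4 has 1 bond to C, 3 bonds to O → oxidation state +3.
After: C4 has 1 bond to C, 1 bond to H, 2 bonds to O → oxidation state +1.
Δ = +1 − (+3) = -2, so this is a reduction at C4.

-2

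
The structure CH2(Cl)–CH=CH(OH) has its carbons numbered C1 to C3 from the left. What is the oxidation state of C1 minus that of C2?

C1: 1C, 2H, 1Cl → 0 − 2 + 1 = -1
C2: 3C, 1H → 0 − 1 = -1
Difference: -1 − (-1) = 0.

0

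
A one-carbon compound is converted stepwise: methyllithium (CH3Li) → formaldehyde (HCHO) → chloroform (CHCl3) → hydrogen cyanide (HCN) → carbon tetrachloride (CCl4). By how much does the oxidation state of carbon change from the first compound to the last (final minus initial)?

Carbon oxidation states along the series — methyllithium: -4, formaldehyde: 0, chloroform: +2, hydrogen cyanide: +2, carbon tetrachloride: +4.
Net change = +4 − (-4) = +8.

+8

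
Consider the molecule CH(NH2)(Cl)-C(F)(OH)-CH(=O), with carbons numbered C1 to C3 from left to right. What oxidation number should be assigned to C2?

C2 has one bond to C (0), one bond to C (0), one bond to F (+1), one bond to O (+1).
Oxidation state = 0 + 0 + 1 + 1 = +2.

+2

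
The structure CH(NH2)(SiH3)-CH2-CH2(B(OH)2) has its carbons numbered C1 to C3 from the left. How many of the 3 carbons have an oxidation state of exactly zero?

Count +1 for every bond to an atom more electronegative than carbon and −1 for every bond to one less electronegative; C–C bonds are 0. Tallying each carbon:
C1: 1C, 1H, 1N, 1Si → 0 − 1 + 1 − 1 = -1
C2: 2C, 2H → 0 − 2 = -2
C3: 1C, 2H, 1B → 0 − 2 − 1 = -3
0 carbons meet the condition.

0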